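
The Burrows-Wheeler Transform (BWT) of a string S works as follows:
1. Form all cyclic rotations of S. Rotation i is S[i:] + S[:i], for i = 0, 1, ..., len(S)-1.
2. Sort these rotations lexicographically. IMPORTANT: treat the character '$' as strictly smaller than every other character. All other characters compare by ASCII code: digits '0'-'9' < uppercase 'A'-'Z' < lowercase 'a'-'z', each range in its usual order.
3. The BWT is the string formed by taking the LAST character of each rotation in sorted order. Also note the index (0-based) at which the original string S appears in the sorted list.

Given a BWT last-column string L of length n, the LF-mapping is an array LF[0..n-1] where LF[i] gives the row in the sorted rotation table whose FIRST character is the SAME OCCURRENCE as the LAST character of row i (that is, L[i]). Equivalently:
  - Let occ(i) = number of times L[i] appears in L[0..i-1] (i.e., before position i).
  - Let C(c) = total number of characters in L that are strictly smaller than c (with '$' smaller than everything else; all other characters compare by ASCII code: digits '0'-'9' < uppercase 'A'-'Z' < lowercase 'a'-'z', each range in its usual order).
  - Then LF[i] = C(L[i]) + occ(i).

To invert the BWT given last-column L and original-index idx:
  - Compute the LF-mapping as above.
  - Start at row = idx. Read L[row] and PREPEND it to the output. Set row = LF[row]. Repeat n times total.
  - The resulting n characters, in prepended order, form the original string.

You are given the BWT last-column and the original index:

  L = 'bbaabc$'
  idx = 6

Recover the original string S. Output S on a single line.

LF mapping: 3 4 1 2 5 6 0
Walk LF starting at row 6, prepending L[row]:
  step 1: row=6, L[6]='$', prepend. Next row=LF[6]=0
  step 2: row=0, L[0]='b', prepend. Next row=LF[0]=3
  step 3: row=3, L[3]='a', prepend. Next row=LF[3]=2
  step 4: row=2, L[2]='a', prepend. Next row=LF[2]=1
  step 5: row=1, L[1]='b', prepend. Next row=LF[1]=4
  step 6: row=4, L[4]='b', prepend. Next row=LF[4]=5
  step 7: row=5, L[5]='c', prepend. Next row=LF[5]=6
Reversed output: cbbaab$

Answer: cbbaab$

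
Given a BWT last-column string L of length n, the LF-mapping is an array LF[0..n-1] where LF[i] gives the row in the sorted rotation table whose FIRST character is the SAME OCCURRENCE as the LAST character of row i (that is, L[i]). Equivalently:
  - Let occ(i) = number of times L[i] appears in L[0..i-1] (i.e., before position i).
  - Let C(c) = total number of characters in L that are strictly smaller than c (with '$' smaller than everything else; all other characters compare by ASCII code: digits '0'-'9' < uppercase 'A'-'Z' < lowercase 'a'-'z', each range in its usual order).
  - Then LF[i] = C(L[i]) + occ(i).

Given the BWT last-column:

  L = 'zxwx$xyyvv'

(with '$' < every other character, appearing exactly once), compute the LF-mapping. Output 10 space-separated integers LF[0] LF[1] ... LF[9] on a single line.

Char counts: '$':1, 'v':2, 'w':1, 'x':3, 'y':2, 'z':1
C (first-col start): C('$')=0, C('v')=1, C('w')=3, C('x')=4, C('y')=7, C('z')=9
L[0]='z': occ=0, LF[0]=C('z')+0=9+0=9
L[1]='x': occ=0, LF[1]=C('x')+0=4+0=4
L[2]='w': occ=0, LF[2]=C('w')+0=3+0=3
L[3]='x': occ=1, LF[3]=C('x')+1=4+1=5
L[4]='$': occ=0, LF[4]=C('$')+0=0+0=0
L[5]='x': occ=2, LF[5]=C('x')+2=4+2=6
L[6]='y': occ=0, LF[6]=C('y')+0=7+0=7
L[7]='y': occ=1, LF[7]=C('y')+1=7+1=8
L[8]='v': occ=0, LF[8]=C('v')+0=1+0=1
L[9]='v': occ=1, LF[9]=C('v')+1=1+1=2

Answer: 9 4 3 5 0 6 7 8 1 2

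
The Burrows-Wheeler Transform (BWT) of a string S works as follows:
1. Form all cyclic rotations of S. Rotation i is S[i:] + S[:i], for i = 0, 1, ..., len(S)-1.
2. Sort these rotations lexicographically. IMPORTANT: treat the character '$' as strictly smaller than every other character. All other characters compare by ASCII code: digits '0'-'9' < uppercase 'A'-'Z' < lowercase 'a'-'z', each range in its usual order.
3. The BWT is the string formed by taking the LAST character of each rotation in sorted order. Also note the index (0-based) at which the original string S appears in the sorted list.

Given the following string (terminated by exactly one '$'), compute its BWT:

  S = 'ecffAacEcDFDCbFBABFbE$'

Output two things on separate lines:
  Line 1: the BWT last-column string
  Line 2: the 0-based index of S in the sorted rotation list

All 22 rotations (rotation i = S[i:]+S[:i]):
  rot[0] = ecffAacEcDFDCbFBABFbE$
  rot[1] = cffAacEcDFDCbFBABFbE$e
  rot[2] = ffAacEcDFDCbFBABFbE$ec
  rot[3] = fAacEcDFDCbFBABFbE$ecf
  rot[4] = AacEcDFDCbFBABFbE$ecff
  rot[5] = acEcDFDCbFBABFbE$ecffA
  rot[6] = cEcDFDCbFBABFbE$ecffAa
  rot[7] = EcDFDCbFBABFbE$ecffAac
  rot[8] = cDFDCbFBABFbE$ecffAacE
  rot[9] = DFDCbFBABFbE$ecffAacEc
  rot[10] = FDCbFBABFbE$ecffAacEcD
  rot[11] = DCbFBABFbE$ecffAacEcDF
  rot[12] = CbFBABFbE$ecffAacEcDFD
  rot[13] = bFBABFbE$ecffAacEcDFDC
  rot[14] = FBABFbE$ecffAacEcDFDCb
  rot[15] = BABFbE$ecffAacEcDFDCbF
  rot[16] = ABFbE$ecffAacEcDFDCbFB
  rot[17] = BFbE$ecffAacEcDFDCbFBA
  rot[18] = FbE$ecffAacEcDFDCbFBAB
  rot[19] = bE$ecffAacEcDFDCbFBABF
  rot[20] = E$ecffAacEcDFDCbFBABFb
  rot[21] = $ecffAacEcDFDCbFBABFbE
Sorted (with $ < everything):
  sorted[0] = $ecffAacEcDFDCbFBABFbE  (last char: 'E')
  sorted[1] = ABFbE$ecffAacEcDFDCbFB  (last char: 'B')
  sorted[2] = AacEcDFDCbFBABFbE$ecff  (last char: 'f')
  sorted[3] = BABFbE$ecffAacEcDFDCbF  (last char: 'F')
  sorted[4] = BFbE$ecffAacEcDFDCbFBA  (last char: 'A')
  sorted[5] = CbFBABFbE$ecffAacEcDFD  (last char: 'D')
  sorted[6] = DCbFBABFbE$ecffAacEcDF  (last char: 'F')
  sorted[7] = DFDCbFBABFbE$ecffAacEc  (last char: 'c')
  sorted[8] = E$ecffAacEcDFDCbFBABFb  (last char: 'b')
  sorted[9] = EcDFDCbFBABFbE$ecffAac  (last char: 'c')
  sorted[10] = FBABFbE$ecffAacEcDFDCb  (last char: 'b')
  sorted[11] = FDCbFBABFbE$ecffAacEcD  (last char: 'D')
  sorted[12] = FbE$ecffAacEcDFDCbFBAB  (last char: 'B')
  sorted[13] = acEcDFDCbFBABFbE$ecffA  (last char: 'A')
  sorted[14] = bE$ecffAacEcDFDCbFBABF  (last char: 'F')
  sorted[15] = bFBABFbE$ecffAacEcDFDC  (last char: 'C')
  sorted[16] = cDFDCbFBABFbE$ecffAacE  (last char: 'E')
  sorted[17] = cEcDFDCbFBABFbE$ecffAa  (last char: 'a')
  sorted[18] = cffAacEcDFDCbFBABFbE$e  (last char: 'e')
  sorted[19] = ecffAacEcDFDCbFBABFbE$  (last char: '$')
  sorted[20] = fAacEcDFDCbFBABFbE$ecf  (last char: 'f')
  sorted[21] = ffAacEcDFDCbFBABFbE$ec  (last char: 'c')
Last column: EBfFADFcbcbDBAFCEae$fc
Original string S is at sorted index 19

Answer: EBfFADFcbcbDBAFCEae$fc
19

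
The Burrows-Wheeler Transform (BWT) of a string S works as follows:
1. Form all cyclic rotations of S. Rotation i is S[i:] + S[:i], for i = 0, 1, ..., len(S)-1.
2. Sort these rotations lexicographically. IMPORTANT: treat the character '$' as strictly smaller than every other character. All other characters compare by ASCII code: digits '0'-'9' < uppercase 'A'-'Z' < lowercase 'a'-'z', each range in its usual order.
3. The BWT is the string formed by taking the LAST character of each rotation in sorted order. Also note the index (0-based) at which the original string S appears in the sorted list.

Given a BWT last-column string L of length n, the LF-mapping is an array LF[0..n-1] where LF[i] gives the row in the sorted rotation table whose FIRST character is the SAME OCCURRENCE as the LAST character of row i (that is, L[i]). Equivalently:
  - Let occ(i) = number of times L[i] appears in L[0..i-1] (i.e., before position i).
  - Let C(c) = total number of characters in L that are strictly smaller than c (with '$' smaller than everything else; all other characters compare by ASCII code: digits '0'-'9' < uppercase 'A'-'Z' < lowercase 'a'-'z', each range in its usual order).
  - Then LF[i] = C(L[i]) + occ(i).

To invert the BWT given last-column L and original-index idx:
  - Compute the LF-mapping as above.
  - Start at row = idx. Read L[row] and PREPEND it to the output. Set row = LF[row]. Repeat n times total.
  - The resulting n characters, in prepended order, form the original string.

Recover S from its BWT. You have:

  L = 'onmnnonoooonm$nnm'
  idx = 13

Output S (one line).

LF mapping: 11 4 1 5 6 12 7 13 14 15 16 8 2 0 9 10 3
Walk LF starting at row 13, prepending L[row]:
  step 1: row=13, L[13]='$', prepend. Next row=LF[13]=0
  step 2: row=0, L[0]='o', prepend. Next row=LF[0]=11
  step 3: row=11, L[11]='n', prepend. Next row=LF[11]=8
  step 4: row=8, L[8]='o', prepend. Next row=LF[8]=14
  step 5: row=14, L[14]='n', prepend. Next row=LF[14]=9
  step 6: row=9, L[9]='o', prepend. Next row=LF[9]=15
  step 7: row=15, L[15]='n', prepend. Next row=LF[15]=10
  step 8: row=10, L[10]='o', prepend. Next row=LF[10]=16
  step 9: row=16, L[16]='m', prepend. Next row=LF[16]=3
  step 10: row=3, L[3]='n', prepend. Next row=LF[3]=5
  step 11: row=5, L[5]='o', prepend. Next row=LF[5]=12
  step 12: row=12, L[12]='m', prepend. Next row=LF[12]=2
  step 13: row=2, L[2]='m', prepend. Next row=LF[2]=1
  step 14: row=1, L[1]='n', prepend. Next row=LF[1]=4
  step 15: row=4, L[4]='n', prepend. Next row=LF[4]=6
  step 16: row=6, L[6]='n', prepend. Next row=LF[6]=7
  step 17: row=7, L[7]='o', prepend. Next row=LF[7]=13
Reversed output: onnnmmonmononono$

Answer: onnnmmonmononono$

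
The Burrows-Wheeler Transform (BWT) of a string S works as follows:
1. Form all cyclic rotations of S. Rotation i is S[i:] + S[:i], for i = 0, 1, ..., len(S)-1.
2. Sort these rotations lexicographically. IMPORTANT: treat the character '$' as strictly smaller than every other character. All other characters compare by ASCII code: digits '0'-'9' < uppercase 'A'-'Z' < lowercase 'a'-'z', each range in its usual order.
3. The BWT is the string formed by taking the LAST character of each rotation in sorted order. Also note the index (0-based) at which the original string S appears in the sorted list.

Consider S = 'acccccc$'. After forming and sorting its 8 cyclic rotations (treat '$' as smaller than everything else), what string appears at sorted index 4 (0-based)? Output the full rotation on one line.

Answer: ccc$accc

Derivation:
All 8 rotations (rotation i = S[i:]+S[:i]):
  rot[0] = acccccc$
  rot[1] = cccccc$a
  rot[2] = ccccc$ac
  rot[3] = cccc$acc
  rot[4] = ccc$accc
  rot[5] = cc$acccc
  rot[6] = c$accccc
  rot[7] = $acccccc
Sorted (with $ < everything):
  sorted[0] = $acccccc
  sorted[1] = acccccc$
  sorted[2] = c$accccc
  sorted[3] = cc$acccc
  sorted[4] = ccc$accc
  sorted[5] = cccc$acc
  sorted[6] = ccccc$ac
  sorted[7] = cccccc$a
sorted[4] = ccc$accc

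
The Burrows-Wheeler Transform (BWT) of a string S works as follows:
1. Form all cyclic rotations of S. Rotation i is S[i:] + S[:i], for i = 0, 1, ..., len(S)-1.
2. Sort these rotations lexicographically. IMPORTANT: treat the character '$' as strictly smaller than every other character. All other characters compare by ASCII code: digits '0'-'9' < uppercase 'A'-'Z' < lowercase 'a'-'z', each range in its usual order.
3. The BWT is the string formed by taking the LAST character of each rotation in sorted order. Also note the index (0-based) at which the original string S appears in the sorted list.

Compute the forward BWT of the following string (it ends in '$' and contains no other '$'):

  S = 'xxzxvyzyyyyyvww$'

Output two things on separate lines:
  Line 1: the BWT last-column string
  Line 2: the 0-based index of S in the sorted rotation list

All 16 rotations (rotation i = S[i:]+S[:i]):
  rot[0] = xxzxvyzyyyyyvww$
  rot[1] = xzxvyzyyyyyvww$x
  rot[2] = zxvyzyyyyyvww$xx
  rot[3] = xvyzyyyyyvww$xxz
  rot[4] = vyzyyyyyvww$xxzx
  rot[5] = yzyyyyyvww$xxzxv
  rot[6] = zyyyyyvww$xxzxvy
  rot[7] = yyyyyvww$xxzxvyz
  rot[8] = yyyyvww$xxzxvyzy
  rot[9] = yyyvww$xxzxvyzyy
  rot[10] = yyvww$xxzxvyzyyy
  rot[11] = yvww$xxzxvyzyyyy
  rot[12] = vww$xxzxvyzyyyyy
  rot[13] = ww$xxzxvyzyyyyyv
  rot[14] = w$xxzxvyzyyyyyvw
  rot[15] = $xxzxvyzyyyyyvww
Sorted (with $ < everything):
  sorted[0] = $xxzxvyzyyyyyvww  (last char: 'w')
  sorted[1] = vww$xxzxvyzyyyyy  (last char: 'y')
  sorted[2] = vyzyyyyyvww$xxzx  (last char: 'x')
  sorted[3] = w$xxzxvyzyyyyyvw  (last char: 'w')
  sorted[4] = ww$xxzxvyzyyyyyv  (last char: 'v')
  sorted[5] = xvyzyyyyyvww$xxz  (last char: 'z')
  sorted[6] = xxzxvyzyyyyyvww$  (last char: '$')
  sorted[7] = xzxvyzyyyyyvww$x  (last char: 'x')
  sorted[8] = yvww$xxzxvyzyyyy  (last char: 'y')
  sorted[9] = yyvww$xxzxvyzyyy  (last char: 'y')
  sorted[10] = yyyvww$xxzxvyzyy  (last char: 'y')
  sorted[11] = yyyyvww$xxzxvyzy  (last char: 'y')
  sorted[12] = yyyyyvww$xxzxvyz  (last char: 'z')
  sorted[13] = yzyyyyyvww$xxzxv  (last char: 'v')
  sorted[14] = zxvyzyyyyyvww$xx  (last char: 'x')
  sorted[15] = zyyyyyvww$xxzxvy  (last char: 'y')
Last column: wyxwvz$xyyyyzvxy
Original string S is at sorted index 6

Answer: wyxwvz$xyyyyzvxy
6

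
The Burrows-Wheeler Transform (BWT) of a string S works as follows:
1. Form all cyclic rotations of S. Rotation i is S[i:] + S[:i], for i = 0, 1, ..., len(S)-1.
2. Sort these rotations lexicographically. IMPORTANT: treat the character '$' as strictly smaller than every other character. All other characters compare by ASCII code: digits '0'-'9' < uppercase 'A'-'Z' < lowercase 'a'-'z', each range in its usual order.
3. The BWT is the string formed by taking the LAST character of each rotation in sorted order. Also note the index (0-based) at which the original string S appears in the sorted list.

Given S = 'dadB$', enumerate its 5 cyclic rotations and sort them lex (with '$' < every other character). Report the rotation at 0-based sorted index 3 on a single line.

Answer: dB$da

Derivation:
All 5 rotations (rotation i = S[i:]+S[:i]):
  rot[0] = dadB$
  rot[1] = adB$d
  rot[2] = dB$da
  rot[3] = B$dad
  rot[4] = $dadB
Sorted (with $ < everything):
  sorted[0] = $dadB
  sorted[1] = B$dad
  sorted[2] = adB$d
  sorted[3] = dB$da
  sorted[4] = dadB$
sorted[3] = dB$da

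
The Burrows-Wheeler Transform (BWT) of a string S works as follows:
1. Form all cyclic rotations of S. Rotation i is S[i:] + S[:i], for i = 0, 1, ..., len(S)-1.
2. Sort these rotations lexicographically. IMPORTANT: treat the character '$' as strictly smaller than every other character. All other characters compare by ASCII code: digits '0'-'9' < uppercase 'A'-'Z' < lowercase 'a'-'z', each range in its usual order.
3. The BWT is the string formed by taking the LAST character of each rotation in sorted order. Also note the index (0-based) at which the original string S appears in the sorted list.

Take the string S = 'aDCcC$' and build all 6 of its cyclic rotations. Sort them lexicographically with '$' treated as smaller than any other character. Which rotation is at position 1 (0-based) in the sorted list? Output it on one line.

All 6 rotations (rotation i = S[i:]+S[:i]):
  rot[0] = aDCcC$
  rot[1] = DCcC$a
  rot[2] = CcC$aD
  rot[3] = cC$aDC
  rot[4] = C$aDCc
  rot[5] = $aDCcC
Sorted (with $ < everything):
  sorted[0] = $aDCcC
  sorted[1] = C$aDCc
  sorted[2] = CcC$aD
  sorted[3] = DCcC$a
  sorted[4] = aDCcC$
  sorted[5] = cC$aDC
sorted[1] = C$aDCc

Answer: C$aDCc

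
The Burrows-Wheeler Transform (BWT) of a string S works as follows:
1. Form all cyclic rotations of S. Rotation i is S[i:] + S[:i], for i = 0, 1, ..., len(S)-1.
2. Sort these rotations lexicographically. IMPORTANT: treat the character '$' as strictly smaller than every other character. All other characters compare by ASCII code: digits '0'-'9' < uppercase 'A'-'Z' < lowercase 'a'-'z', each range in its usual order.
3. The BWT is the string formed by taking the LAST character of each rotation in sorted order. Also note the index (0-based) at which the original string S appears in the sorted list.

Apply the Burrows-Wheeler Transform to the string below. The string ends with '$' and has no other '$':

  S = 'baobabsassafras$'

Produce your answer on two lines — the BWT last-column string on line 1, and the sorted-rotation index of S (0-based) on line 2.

All 16 rotations (rotation i = S[i:]+S[:i]):
  rot[0] = baobabsassafras$
  rot[1] = aobabsassafras$b
  rot[2] = obabsassafras$ba
  rot[3] = babsassafras$bao
  rot[4] = absassafras$baob
  rot[5] = bsassafras$baoba
  rot[6] = sassafras$baobab
  rot[7] = assafras$baobabs
  rot[8] = ssafras$baobabsa
  rot[9] = safras$baobabsas
  rot[10] = afras$baobabsass
  rot[11] = fras$baobabsassa
  rot[12] = ras$baobabsassaf
  rot[13] = as$baobabsassafr
  rot[14] = s$baobabsassafra
  rot[15] = $baobabsassafras
Sorted (with $ < everything):
  sorted[0] = $baobabsassafras  (last char: 's')
  sorted[1] = absassafras$baob  (last char: 'b')
  sorted[2] = afras$baobabsass  (last char: 's')
  sorted[3] = aobabsassafras$b  (last char: 'b')
  sorted[4] = as$baobabsassafr  (last char: 'r')
  sorted[5] = assafras$baobabs  (last char: 's')
  sorted[6] = babsassafras$bao  (last char: 'o')
  sorted[7] = baobabsassafras$  (last char: '$')
  sorted[8] = bsassafras$baoba  (last char: 'a')
  sorted[9] = fras$baobabsassa  (last char: 'a')
  sorted[10] = obabsassafras$ba  (last char: 'a')
  sorted[11] = ras$baobabsassaf  (last char: 'f')
  sorted[12] = s$baobabsassafra  (last char: 'a')
  sorted[13] = safras$baobabsas  (last char: 's')
  sorted[14] = sassafras$baobab  (last char: 'b')
  sorted[15] = ssafras$baobabsa  (last char: 'a')
Last column: sbsbrso$aaafasba
Original string S is at sorted index 7

Answer: sbsbrso$aaafasba
7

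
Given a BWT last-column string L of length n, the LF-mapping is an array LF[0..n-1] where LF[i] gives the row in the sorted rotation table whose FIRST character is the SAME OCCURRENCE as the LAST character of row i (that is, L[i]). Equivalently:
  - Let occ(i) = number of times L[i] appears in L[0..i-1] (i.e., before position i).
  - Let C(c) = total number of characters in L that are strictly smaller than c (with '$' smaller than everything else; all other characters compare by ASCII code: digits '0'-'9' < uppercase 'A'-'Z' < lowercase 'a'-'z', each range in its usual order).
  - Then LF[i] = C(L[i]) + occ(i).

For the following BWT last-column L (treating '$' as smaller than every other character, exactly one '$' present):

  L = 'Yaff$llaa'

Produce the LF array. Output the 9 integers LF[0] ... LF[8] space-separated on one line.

Char counts: '$':1, 'Y':1, 'a':3, 'f':2, 'l':2
C (first-col start): C('$')=0, C('Y')=1, C('a')=2, C('f')=5, C('l')=7
L[0]='Y': occ=0, LF[0]=C('Y')+0=1+0=1
L[1]='a': occ=0, LF[1]=C('a')+0=2+0=2
L[2]='f': occ=0, LF[2]=C('f')+0=5+0=5
L[3]='f': occ=1, LF[3]=C('f')+1=5+1=6
L[4]='$': occ=0, LF[4]=C('$')+0=0+0=0
L[5]='l': occ=0, LF[5]=C('l')+0=7+0=7
L[6]='l': occ=1, LF[6]=C('l')+1=7+1=8
L[7]='a': occ=1, LF[7]=C('a')+1=2+1=3
L[8]='a': occ=2, LF[8]=C('a')+2=2+2=4

Answer: 1 2 5 6 0 7 8 3 4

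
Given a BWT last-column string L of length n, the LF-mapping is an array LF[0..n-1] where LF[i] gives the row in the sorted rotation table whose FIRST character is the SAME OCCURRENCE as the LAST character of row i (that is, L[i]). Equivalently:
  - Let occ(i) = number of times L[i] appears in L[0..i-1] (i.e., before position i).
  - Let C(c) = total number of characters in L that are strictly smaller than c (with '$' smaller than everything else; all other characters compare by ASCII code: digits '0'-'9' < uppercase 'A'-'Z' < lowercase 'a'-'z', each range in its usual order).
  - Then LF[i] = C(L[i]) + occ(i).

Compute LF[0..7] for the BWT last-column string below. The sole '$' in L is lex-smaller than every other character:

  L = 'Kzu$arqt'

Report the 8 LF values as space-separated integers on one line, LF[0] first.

Answer: 1 7 6 0 2 4 3 5

Derivation:
Char counts: '$':1, 'K':1, 'a':1, 'q':1, 'r':1, 't':1, 'u':1, 'z':1
C (first-col start): C('$')=0, C('K')=1, C('a')=2, C('q')=3, C('r')=4, C('t')=5, C('u')=6, C('z')=7
L[0]='K': occ=0, LF[0]=C('K')+0=1+0=1
L[1]='z': occ=0, LF[1]=C('z')+0=7+0=7
L[2]='u': occ=0, LF[2]=C('u')+0=6+0=6
L[3]='$': occ=0, LF[3]=C('$')+0=0+0=0
L[4]='a': occ=0, LF[4]=C('a')+0=2+0=2
L[5]='r': occ=0, LF[5]=C('r')+0=4+0=4
L[6]='q': occ=0, LF[6]=C('q')+0=3+0=3
L[7]='t': occ=0, LF[7]=C('t')+0=5+0=5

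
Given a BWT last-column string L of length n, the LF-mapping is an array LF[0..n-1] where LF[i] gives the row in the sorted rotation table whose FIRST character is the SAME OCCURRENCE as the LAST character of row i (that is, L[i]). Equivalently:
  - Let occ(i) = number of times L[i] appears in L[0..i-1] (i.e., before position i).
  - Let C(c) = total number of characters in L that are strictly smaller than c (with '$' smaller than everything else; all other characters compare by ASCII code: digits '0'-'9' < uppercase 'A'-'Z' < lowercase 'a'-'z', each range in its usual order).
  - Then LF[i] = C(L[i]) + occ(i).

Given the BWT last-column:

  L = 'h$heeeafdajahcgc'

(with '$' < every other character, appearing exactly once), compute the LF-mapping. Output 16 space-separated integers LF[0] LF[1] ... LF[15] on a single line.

Answer: 12 0 13 7 8 9 1 10 6 2 15 3 14 4 11 5

Derivation:
Char counts: '$':1, 'a':3, 'c':2, 'd':1, 'e':3, 'f':1, 'g':1, 'h':3, 'j':1
C (first-col start): C('$')=0, C('a')=1, C('c')=4, C('d')=6, C('e')=7, C('f')=10, C('g')=11, C('h')=12, C('j')=15
L[0]='h': occ=0, LF[0]=C('h')+0=12+0=12
L[1]='$': occ=0, LF[1]=C('$')+0=0+0=0
L[2]='h': occ=1, LF[2]=C('h')+1=12+1=13
L[3]='e': occ=0, LF[3]=C('e')+0=7+0=7
L[4]='e': occ=1, LF[4]=C('e')+1=7+1=8
L[5]='e': occ=2, LF[5]=C('e')+2=7+2=9
L[6]='a': occ=0, LF[6]=C('a')+0=1+0=1
L[7]='f': occ=0, LF[7]=C('f')+0=10+0=10
L[8]='d': occ=0, LF[8]=C('d')+0=6+0=6
L[9]='a': occ=1, LF[9]=C('a')+1=1+1=2
L[10]='j': occ=0, LF[10]=C('j')+0=15+0=15
L[11]='a': occ=2, LF[11]=C('a')+2=1+2=3
L[12]='h': occ=2, LF[12]=C('h')+2=12+2=14
L[13]='c': occ=0, LF[13]=C('c')+0=4+0=4
L[14]='g': occ=0, LF[14]=C('g')+0=11+0=11
L[15]='c': occ=1, LF[15]=C('c')+1=4+1=5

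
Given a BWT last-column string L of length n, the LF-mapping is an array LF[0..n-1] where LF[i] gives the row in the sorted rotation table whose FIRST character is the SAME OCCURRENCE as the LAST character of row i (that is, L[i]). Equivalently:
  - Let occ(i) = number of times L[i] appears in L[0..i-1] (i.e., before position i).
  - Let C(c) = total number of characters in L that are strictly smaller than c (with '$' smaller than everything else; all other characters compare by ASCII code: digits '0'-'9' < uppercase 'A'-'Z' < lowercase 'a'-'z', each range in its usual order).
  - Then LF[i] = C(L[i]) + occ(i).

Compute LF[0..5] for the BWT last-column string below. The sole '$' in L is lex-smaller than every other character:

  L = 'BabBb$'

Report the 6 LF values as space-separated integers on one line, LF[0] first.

Char counts: '$':1, 'B':2, 'a':1, 'b':2
C (first-col start): C('$')=0, C('B')=1, C('a')=3, C('b')=4
L[0]='B': occ=0, LF[0]=C('B')+0=1+0=1
L[1]='a': occ=0, LF[1]=C('a')+0=3+0=3
L[2]='b': occ=0, LF[2]=C('b')+0=4+0=4
L[3]='B': occ=1, LF[3]=C('B')+1=1+1=2
L[4]='b': occ=1, LF[4]=C('b')+1=4+1=5
L[5]='$': occ=0, LF[5]=C('$')+0=0+0=0

Answer: 1 3 4 2 5 0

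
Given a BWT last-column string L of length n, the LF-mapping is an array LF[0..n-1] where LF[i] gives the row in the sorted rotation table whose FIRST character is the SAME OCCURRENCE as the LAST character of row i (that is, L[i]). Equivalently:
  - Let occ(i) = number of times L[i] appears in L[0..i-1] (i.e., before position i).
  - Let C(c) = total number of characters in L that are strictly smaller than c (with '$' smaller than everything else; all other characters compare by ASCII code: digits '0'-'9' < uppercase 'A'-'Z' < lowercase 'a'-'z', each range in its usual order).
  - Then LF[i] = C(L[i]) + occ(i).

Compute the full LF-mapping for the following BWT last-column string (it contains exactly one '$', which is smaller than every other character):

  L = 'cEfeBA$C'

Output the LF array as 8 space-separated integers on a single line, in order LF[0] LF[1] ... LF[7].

Answer: 5 4 7 6 2 1 0 3

Derivation:
Char counts: '$':1, 'A':1, 'B':1, 'C':1, 'E':1, 'c':1, 'e':1, 'f':1
C (first-col start): C('$')=0, C('A')=1, C('B')=2, C('C')=3, C('E')=4, C('c')=5, C('e')=6, C('f')=7
L[0]='c': occ=0, LF[0]=C('c')+0=5+0=5
L[1]='E': occ=0, LF[1]=C('E')+0=4+0=4
L[2]='f': occ=0, LF[2]=C('f')+0=7+0=7
L[3]='e': occ=0, LF[3]=C('e')+0=6+0=6
L[4]='B': occ=0, LF[4]=C('B')+0=2+0=2
L[5]='A': occ=0, LF[5]=C('A')+0=1+0=1
L[6]='$': occ=0, LF[6]=C('$')+0=0+0=0
L[7]='C': occ=0, LF[7]=C('C')+0=3+0=3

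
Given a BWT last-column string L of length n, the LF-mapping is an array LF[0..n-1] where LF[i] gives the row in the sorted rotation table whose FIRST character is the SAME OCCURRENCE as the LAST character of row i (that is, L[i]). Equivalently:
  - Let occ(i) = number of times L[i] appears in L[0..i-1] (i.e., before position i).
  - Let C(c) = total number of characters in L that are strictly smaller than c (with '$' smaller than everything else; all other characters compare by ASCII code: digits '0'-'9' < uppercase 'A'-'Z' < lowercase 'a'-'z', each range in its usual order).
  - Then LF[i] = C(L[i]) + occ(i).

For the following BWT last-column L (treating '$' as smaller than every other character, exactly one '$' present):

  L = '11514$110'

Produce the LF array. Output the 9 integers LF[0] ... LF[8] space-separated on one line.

Char counts: '$':1, '0':1, '1':5, '4':1, '5':1
C (first-col start): C('$')=0, C('0')=1, C('1')=2, C('4')=7, C('5')=8
L[0]='1': occ=0, LF[0]=C('1')+0=2+0=2
L[1]='1': occ=1, LF[1]=C('1')+1=2+1=3
L[2]='5': occ=0, LF[2]=C('5')+0=8+0=8
L[3]='1': occ=2, LF[3]=C('1')+2=2+2=4
L[4]='4': occ=0, LF[4]=C('4')+0=7+0=7
L[5]='$': occ=0, LF[5]=C('$')+0=0+0=0
L[6]='1': occ=3, LF[6]=C('1')+3=2+3=5
L[7]='1': occ=4, LF[7]=C('1')+4=2+4=6
L[8]='0': occ=0, LF[8]=C('0')+0=1+0=1

Answer: 2 3 8 4 7 0 5 6 1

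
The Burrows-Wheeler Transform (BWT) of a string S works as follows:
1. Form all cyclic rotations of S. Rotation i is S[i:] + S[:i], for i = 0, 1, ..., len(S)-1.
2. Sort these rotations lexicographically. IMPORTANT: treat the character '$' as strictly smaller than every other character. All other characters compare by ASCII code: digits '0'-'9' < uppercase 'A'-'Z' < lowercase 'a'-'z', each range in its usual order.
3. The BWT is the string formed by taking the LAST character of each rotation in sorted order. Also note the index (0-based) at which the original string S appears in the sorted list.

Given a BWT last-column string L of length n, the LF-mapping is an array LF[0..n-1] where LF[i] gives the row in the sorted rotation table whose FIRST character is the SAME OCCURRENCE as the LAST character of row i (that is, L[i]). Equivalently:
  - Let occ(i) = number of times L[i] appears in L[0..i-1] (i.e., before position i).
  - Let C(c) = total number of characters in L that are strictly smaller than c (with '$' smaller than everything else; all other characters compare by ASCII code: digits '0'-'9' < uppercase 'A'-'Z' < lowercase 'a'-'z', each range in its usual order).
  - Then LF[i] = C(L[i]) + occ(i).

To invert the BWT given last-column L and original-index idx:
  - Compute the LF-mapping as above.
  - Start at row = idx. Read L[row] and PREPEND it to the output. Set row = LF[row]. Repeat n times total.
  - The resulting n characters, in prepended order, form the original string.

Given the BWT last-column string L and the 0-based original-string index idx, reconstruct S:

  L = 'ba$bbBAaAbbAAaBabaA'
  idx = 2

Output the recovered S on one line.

Answer: AaABAbbaBbAabAabab$

Derivation:
LF mapping: 13 8 0 14 15 6 1 9 2 16 17 3 4 10 7 11 18 12 5
Walk LF starting at row 2, prepending L[row]:
  step 1: row=2, L[2]='$', prepend. Next row=LF[2]=0
  step 2: row=0, L[0]='b', prepend. Next row=LF[0]=13
  step 3: row=13, L[13]='a', prepend. Next row=LF[13]=10
  step 4: row=10, L[10]='b', prepend. Next row=LF[10]=17
  step 5: row=17, L[17]='a', prepend. Next row=LF[17]=12
  step 6: row=12, L[12]='A', prepend. Next row=LF[12]=4
  step 7: row=4, L[4]='b', prepend. Next row=LF[4]=15
  step 8: row=15, L[15]='a', prepend. Next row=LF[15]=11
  step 9: row=11, L[11]='A', prepend. Next row=LF[11]=3
  step 10: row=3, L[3]='b', prepend. Next row=LF[3]=14
  step 11: row=14, L[14]='B', prepend. Next row=LF[14]=7
  step 12: row=7, L[7]='a', prepend. Next row=LF[7]=9
  step 13: row=9, L[9]='b', prepend. Next row=LF[9]=16
  step 14: row=16, L[16]='b', prepend. Next row=LF[16]=18
  step 15: row=18, L[18]='A', prepend. Next row=LF[18]=5
  step 16: row=5, L[5]='B', prepend. Next row=LF[5]=6
  step 17: row=6, L[6]='A', prepend. Next row=LF[6]=1
  step 18: row=1, L[1]='a', prepend. Next row=LF[1]=8
  step 19: row=8, L[8]='A', prepend. Next row=LF[8]=2
Reversed output: AaABAbbaBbAabAabab$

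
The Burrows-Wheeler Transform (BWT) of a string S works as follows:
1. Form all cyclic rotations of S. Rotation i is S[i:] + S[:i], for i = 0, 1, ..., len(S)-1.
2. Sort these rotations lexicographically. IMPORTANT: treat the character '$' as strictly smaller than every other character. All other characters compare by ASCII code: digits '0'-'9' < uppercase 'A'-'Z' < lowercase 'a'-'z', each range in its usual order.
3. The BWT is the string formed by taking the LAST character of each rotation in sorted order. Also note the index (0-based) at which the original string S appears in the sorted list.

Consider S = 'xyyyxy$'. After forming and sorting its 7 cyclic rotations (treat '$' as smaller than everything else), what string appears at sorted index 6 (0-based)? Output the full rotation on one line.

All 7 rotations (rotation i = S[i:]+S[:i]):
  rot[0] = xyyyxy$
  rot[1] = yyyxy$x
  rot[2] = yyxy$xy
  rot[3] = yxy$xyy
  rot[4] = xy$xyyy
  rot[5] = y$xyyyx
  rot[6] = $xyyyxy
Sorted (with $ < everything):
  sorted[0] = $xyyyxy
  sorted[1] = xy$xyyy
  sorted[2] = xyyyxy$
  sorted[3] = y$xyyyx
  sorted[4] = yxy$xyy
  sorted[5] = yyxy$xy
  sorted[6] = yyyxy$x
sorted[6] = yyyxy$x

Answer: yyyxy$x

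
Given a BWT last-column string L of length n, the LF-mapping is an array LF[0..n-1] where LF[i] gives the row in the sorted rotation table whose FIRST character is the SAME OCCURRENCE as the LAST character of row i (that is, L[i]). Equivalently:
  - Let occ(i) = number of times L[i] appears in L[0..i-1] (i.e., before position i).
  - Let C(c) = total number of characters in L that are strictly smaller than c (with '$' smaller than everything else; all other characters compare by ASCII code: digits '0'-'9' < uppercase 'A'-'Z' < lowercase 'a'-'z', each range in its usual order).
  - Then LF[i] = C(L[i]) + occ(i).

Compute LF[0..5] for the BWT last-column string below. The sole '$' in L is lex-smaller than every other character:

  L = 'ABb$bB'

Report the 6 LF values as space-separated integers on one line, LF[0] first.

Char counts: '$':1, 'A':1, 'B':2, 'b':2
C (first-col start): C('$')=0, C('A')=1, C('B')=2, C('b')=4
L[0]='A': occ=0, LF[0]=C('A')+0=1+0=1
L[1]='B': occ=0, LF[1]=C('B')+0=2+0=2
L[2]='b': occ=0, LF[2]=C('b')+0=4+0=4
L[3]='$': occ=0, LF[3]=C('$')+0=0+0=0
L[4]='b': occ=1, LF[4]=C('b')+1=4+1=5
L[5]='B': occ=1, LF[5]=C('B')+1=2+1=3

Answer: 1 2 4 0 5 3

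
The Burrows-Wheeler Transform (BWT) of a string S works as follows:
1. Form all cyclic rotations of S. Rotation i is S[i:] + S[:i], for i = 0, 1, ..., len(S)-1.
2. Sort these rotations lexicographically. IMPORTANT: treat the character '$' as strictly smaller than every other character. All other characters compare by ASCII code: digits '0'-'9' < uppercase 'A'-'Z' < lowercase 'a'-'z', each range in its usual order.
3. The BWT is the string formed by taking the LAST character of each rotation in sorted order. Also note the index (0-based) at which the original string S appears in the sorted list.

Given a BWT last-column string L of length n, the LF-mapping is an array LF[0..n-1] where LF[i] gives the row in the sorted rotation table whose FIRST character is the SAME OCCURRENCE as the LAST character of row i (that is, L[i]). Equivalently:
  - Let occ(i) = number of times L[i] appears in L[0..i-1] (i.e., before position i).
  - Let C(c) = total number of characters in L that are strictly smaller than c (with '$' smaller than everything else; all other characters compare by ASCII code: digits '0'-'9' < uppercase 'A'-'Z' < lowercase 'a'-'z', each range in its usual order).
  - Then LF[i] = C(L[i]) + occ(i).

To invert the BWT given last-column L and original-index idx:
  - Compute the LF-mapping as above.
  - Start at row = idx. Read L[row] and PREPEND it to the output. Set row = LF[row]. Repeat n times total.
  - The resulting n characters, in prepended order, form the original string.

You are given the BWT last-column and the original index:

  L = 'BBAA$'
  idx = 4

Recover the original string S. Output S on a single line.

Answer: BAAB$

Derivation:
LF mapping: 3 4 1 2 0
Walk LF starting at row 4, prepending L[row]:
  step 1: row=4, L[4]='$', prepend. Next row=LF[4]=0
  step 2: row=0, L[0]='B', prepend. Next row=LF[0]=3
  step 3: row=3, L[3]='A', prepend. Next row=LF[3]=2
  step 4: row=2, L[2]='A', prepend. Next row=LF[2]=1
  step 5: row=1, L[1]='B', prepend. Next row=LF[1]=4
Reversed output: BAAB$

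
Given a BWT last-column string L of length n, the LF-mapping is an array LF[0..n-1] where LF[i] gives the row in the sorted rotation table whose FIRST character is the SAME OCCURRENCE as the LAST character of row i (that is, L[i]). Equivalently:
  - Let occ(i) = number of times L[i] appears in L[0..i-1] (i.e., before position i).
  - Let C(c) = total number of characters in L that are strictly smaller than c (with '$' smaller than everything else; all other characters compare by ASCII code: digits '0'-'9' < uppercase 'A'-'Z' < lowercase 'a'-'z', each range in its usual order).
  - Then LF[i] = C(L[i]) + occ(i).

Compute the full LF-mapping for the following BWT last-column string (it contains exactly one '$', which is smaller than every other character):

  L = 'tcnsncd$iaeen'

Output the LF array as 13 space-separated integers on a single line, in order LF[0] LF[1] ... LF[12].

Char counts: '$':1, 'a':1, 'c':2, 'd':1, 'e':2, 'i':1, 'n':3, 's':1, 't':1
C (first-col start): C('$')=0, C('a')=1, C('c')=2, C('d')=4, C('e')=5, C('i')=7, C('n')=8, C('s')=11, C('t')=12
L[0]='t': occ=0, LF[0]=C('t')+0=12+0=12
L[1]='c': occ=0, LF[1]=C('c')+0=2+0=2
L[2]='n': occ=0, LF[2]=C('n')+0=8+0=8
L[3]='s': occ=0, LF[3]=C('s')+0=11+0=11
L[4]='n': occ=1, LF[4]=C('n')+1=8+1=9
L[5]='c': occ=1, LF[5]=C('c')+1=2+1=3
L[6]='d': occ=0, LF[6]=C('d')+0=4+0=4
L[7]='$': occ=0, LF[7]=C('$')+0=0+0=0
L[8]='i': occ=0, LF[8]=C('i')+0=7+0=7
L[9]='a': occ=0, LF[9]=C('a')+0=1+0=1
L[10]='e': occ=0, LF[10]=C('e')+0=5+0=5
L[11]='e': occ=1, LF[11]=C('e')+1=5+1=6
L[12]='n': occ=2, LF[12]=C('n')+2=8+2=10

Answer: 12 2 8 11 9 3 4 0 7 1 5 6 10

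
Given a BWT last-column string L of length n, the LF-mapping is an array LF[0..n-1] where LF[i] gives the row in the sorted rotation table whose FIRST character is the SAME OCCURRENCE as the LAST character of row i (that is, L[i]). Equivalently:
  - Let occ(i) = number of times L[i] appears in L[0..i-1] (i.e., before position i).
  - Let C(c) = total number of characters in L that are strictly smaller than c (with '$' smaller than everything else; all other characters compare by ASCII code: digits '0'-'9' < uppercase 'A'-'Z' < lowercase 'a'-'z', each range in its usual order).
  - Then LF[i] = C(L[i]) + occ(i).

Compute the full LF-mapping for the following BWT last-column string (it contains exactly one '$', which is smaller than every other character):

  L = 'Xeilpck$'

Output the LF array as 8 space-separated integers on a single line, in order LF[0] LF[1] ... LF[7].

Char counts: '$':1, 'X':1, 'c':1, 'e':1, 'i':1, 'k':1, 'l':1, 'p':1
C (first-col start): C('$')=0, C('X')=1, C('c')=2, C('e')=3, C('i')=4, C('k')=5, C('l')=6, C('p')=7
L[0]='X': occ=0, LF[0]=C('X')+0=1+0=1
L[1]='e': occ=0, LF[1]=C('e')+0=3+0=3
L[2]='i': occ=0, LF[2]=C('i')+0=4+0=4
L[3]='l': occ=0, LF[3]=C('l')+0=6+0=6
L[4]='p': occ=0, LF[4]=C('p')+0=7+0=7
L[5]='c': occ=0, LF[5]=C('c')+0=2+0=2
L[6]='k': occ=0, LF[6]=C('k')+0=5+0=5
L[7]='$': occ=0, LF[7]=C('$')+0=0+0=0

Answer: 1 3 4 6 7 2 5 0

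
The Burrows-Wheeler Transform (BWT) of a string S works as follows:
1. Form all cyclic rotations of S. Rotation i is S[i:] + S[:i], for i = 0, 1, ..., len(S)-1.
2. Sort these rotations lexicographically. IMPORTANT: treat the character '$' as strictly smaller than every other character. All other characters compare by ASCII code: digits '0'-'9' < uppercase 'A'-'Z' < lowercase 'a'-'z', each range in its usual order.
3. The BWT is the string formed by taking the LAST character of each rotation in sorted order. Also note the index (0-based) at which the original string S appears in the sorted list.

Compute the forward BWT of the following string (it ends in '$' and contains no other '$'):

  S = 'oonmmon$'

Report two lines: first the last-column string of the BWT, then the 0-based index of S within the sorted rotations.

Answer: nnmoomo$
7

Derivation:
All 8 rotations (rotation i = S[i:]+S[:i]):
  rot[0] = oonmmon$
  rot[1] = onmmon$o
  rot[2] = nmmon$oo
  rot[3] = mmon$oon
  rot[4] = mon$oonm
  rot[5] = on$oonmm
  rot[6] = n$oonmmo
  rot[7] = $oonmmon
Sorted (with $ < everything):
  sorted[0] = $oonmmon  (last char: 'n')
  sorted[1] = mmon$oon  (last char: 'n')
  sorted[2] = mon$oonm  (last char: 'm')
  sorted[3] = n$oonmmo  (last char: 'o')
  sorted[4] = nmmon$oo  (last char: 'o')
  sorted[5] = on$oonmm  (last char: 'm')
  sorted[6] = onmmon$o  (last char: 'o')
  sorted[7] = oonmmon$  (last char: '$')
Last column: nnmoomo$
Original string S is at sorted index 7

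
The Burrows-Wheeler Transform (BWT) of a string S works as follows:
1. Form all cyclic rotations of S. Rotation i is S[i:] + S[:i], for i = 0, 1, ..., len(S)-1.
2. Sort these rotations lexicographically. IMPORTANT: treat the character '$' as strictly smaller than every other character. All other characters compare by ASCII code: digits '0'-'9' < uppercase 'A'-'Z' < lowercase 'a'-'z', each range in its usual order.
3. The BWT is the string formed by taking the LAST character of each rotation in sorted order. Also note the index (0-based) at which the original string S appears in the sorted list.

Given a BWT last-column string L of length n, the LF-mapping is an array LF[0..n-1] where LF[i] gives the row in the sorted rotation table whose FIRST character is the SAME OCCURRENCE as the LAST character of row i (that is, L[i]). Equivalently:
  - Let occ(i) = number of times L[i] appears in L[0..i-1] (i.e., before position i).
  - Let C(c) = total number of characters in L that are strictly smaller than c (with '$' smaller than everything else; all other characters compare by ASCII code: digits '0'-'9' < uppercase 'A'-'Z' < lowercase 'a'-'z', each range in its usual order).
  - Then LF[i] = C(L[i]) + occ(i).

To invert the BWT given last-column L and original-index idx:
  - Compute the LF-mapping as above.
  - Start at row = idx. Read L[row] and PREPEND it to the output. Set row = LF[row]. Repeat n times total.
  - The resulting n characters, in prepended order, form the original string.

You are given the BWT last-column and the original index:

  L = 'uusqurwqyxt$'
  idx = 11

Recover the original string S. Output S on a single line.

LF mapping: 6 7 4 1 8 3 9 2 11 10 5 0
Walk LF starting at row 11, prepending L[row]:
  step 1: row=11, L[11]='$', prepend. Next row=LF[11]=0
  step 2: row=0, L[0]='u', prepend. Next row=LF[0]=6
  step 3: row=6, L[6]='w', prepend. Next row=LF[6]=9
  step 4: row=9, L[9]='x', prepend. Next row=LF[9]=10
  step 5: row=10, L[10]='t', prepend. Next row=LF[10]=5
  step 6: row=5, L[5]='r', prepend. Next row=LF[5]=3
  step 7: row=3, L[3]='q', prepend. Next row=LF[3]=1
  step 8: row=1, L[1]='u', prepend. Next row=LF[1]=7
  step 9: row=7, L[7]='q', prepend. Next row=LF[7]=2
  step 10: row=2, L[2]='s', prepend. Next row=LF[2]=4
  step 11: row=4, L[4]='u', prepend. Next row=LF[4]=8
  step 12: row=8, L[8]='y', prepend. Next row=LF[8]=11
Reversed output: yusquqrtxwu$

Answer: yusquqrtxwu$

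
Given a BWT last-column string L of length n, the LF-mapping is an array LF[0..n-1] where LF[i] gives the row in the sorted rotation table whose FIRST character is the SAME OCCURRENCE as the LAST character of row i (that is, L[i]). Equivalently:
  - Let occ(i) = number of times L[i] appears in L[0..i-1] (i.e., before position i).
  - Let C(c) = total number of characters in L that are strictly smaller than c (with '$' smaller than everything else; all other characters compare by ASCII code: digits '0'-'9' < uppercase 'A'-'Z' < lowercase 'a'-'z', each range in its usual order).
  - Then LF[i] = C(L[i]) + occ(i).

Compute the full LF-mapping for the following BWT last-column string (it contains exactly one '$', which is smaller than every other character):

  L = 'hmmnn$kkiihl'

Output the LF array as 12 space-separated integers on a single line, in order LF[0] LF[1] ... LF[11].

Char counts: '$':1, 'h':2, 'i':2, 'k':2, 'l':1, 'm':2, 'n':2
C (first-col start): C('$')=0, C('h')=1, C('i')=3, C('k')=5, C('l')=7, C('m')=8, C('n')=10
L[0]='h': occ=0, LF[0]=C('h')+0=1+0=1
L[1]='m': occ=0, LF[1]=C('m')+0=8+0=8
L[2]='m': occ=1, LF[2]=C('m')+1=8+1=9
L[3]='n': occ=0, LF[3]=C('n')+0=10+0=10
L[4]='n': occ=1, LF[4]=C('n')+1=10+1=11
L[5]='$': occ=0, LF[5]=C('$')+0=0+0=0
L[6]='k': occ=0, LF[6]=C('k')+0=5+0=5
L[7]='k': occ=1, LF[7]=C('k')+1=5+1=6
L[8]='i': occ=0, LF[8]=C('i')+0=3+0=3
L[9]='i': occ=1, LF[9]=C('i')+1=3+1=4
L[10]='h': occ=1, LF[10]=C('h')+1=1+1=2
L[11]='l': occ=0, LF[11]=C('l')+0=7+0=7

Answer: 1 8 9 10 11 0 5 6 3 4 2 7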